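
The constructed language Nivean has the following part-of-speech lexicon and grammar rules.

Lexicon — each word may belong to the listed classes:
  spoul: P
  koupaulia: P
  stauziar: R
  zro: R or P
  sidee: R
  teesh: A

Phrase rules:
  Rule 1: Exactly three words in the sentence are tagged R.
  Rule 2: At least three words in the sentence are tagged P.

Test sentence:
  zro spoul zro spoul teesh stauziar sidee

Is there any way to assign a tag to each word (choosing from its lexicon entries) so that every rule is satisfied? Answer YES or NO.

YES

Candidates per position — 1:zro {R,P}; 2:spoul {P}; 3:zro {R,P}; 4:spoul {P}; 5:teesh {A}; 6:stauziar {R}; 7:sidee {R}.
One satisfying assignment: R P P P A R R.
Check: rule 1 holds; rule 2 holds.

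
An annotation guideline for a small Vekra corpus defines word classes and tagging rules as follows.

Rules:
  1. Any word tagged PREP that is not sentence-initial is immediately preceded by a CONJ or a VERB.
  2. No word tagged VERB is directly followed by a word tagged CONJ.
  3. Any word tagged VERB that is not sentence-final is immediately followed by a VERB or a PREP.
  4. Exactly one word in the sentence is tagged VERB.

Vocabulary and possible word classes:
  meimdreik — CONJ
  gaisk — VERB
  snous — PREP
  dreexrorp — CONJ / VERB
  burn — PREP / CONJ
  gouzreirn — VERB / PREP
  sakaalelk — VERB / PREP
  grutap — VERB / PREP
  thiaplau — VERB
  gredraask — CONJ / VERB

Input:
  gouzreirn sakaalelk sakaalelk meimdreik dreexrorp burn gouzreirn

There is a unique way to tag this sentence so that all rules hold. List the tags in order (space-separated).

Candidates per position — 1:gouzreirn {VERB,PREP}; 2:sakaalelk {VERB,PREP}; 3:sakaalelk {VERB,PREP}; 4:meimdreik {CONJ}; 5:dreexrorp {CONJ,VERB}; 6:burn {PREP,CONJ}; 7:gouzreirn {VERB,PREP}.
Word 3 cannot be VERB — rule 2 would then fail for every completion. It is PREP.
Word 2 cannot be PREP — rule 1 would then fail for every completion. It is VERB.
Word 5 cannot be VERB — rule 4 would then fail for every completion. It is CONJ.
Word 7 cannot be VERB — rule 4 would then fail for every completion. It is PREP.
Word 1 cannot be VERB — rule 4 would then fail for every completion. It is PREP.
Word 6 cannot be PREP — rule 1 would then fail for every completion. It is CONJ.
The only consistent sequence is: PREP VERB PREP CONJ CONJ CONJ PREP.
Verifying each rule — rule 1 satisfied; rule 2 satisfied; rule 3 satisfied; rule 4 satisfied.

PREP VERB PREP CONJ CONJ CONJ PREP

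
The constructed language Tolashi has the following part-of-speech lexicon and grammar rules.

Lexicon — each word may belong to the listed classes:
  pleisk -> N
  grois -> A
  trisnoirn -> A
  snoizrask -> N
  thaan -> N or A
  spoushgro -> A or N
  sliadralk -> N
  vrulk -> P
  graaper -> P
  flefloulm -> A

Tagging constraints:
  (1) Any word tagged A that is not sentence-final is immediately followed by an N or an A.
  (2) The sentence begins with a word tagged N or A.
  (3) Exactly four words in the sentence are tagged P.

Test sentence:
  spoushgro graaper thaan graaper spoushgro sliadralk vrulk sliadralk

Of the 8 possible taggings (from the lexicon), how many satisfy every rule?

Candidates per position — 1:spoushgro {A,N}; 2:graaper {P}; 3:thaan {N,A}; 4:graaper {P}; 5:spoushgro {A,N}; 6:sliadralk {N}; 7:vrulk {P}; 8:sliadralk {N}.
There are 8 candidate sequences in total.
Rule 3 cannot be satisfied by any choice of tags from the lexicon.
So there is no consistent tagging.
Count = 0.

0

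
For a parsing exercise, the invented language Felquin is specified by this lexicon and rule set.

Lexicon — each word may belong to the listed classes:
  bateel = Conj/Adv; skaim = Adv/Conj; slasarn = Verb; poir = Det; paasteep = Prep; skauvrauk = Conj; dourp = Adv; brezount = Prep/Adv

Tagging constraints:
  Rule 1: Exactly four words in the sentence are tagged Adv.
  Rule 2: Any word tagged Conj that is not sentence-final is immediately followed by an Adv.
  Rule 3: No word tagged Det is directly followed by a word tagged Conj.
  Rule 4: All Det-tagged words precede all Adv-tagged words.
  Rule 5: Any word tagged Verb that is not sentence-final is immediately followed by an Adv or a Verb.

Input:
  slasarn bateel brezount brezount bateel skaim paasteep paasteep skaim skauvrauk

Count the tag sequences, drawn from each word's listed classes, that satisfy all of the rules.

Candidates per position — 1:slasarn {Verb}; 2:bateel {Conj,Adv}; 3:brezount {Prep,Adv}; 4:brezount {Prep,Adv}; 5:bateel {Conj,Adv}; 6:skaim {Adv,Conj}; 7:paasteep {Prep}; 8:paasteep {Prep}; 9:skaim {Adv,Conj}; 10:skauvrauk {Conj}.
There are 64 candidate sequences in total.
The sequences that satisfy every rule: Verb Adv Prep Prep Adv Adv Prep Prep Adv Conj; Verb Adv Prep Adv Conj Adv Prep Prep Adv Conj; Verb Adv Adv Prep Conj Adv Prep Prep Adv Conj.
Count = 3.

3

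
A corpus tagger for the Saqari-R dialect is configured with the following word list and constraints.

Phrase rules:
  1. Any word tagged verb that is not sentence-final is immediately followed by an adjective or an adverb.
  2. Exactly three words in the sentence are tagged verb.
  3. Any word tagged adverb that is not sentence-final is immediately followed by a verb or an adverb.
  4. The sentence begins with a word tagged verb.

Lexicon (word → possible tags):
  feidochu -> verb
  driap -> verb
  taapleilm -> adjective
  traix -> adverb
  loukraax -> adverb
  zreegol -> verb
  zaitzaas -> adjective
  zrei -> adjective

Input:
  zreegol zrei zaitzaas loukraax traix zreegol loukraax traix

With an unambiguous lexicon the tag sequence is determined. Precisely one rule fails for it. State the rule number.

Fixed tagging: verb adjective adjective adverb adverb verb adverb adverb.
Rule check: R1 holds, R2 violated, R3 holds, R4 holds.
Only rule 2 fails.

2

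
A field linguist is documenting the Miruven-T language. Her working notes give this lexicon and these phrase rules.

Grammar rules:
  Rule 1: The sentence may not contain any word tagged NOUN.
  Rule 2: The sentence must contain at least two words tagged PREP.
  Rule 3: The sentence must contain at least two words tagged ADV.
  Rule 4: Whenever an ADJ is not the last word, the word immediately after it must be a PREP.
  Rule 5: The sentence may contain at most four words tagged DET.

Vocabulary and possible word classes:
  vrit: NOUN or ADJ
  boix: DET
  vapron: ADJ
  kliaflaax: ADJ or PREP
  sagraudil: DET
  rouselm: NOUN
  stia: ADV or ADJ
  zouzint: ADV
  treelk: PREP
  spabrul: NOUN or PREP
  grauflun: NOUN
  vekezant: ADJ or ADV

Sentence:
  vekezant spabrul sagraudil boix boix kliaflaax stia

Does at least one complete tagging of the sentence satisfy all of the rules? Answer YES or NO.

Candidates per position — 1:vekezant {ADJ,ADV}; 2:spabrul {NOUN,PREP}; 3:sagraudil {DET}; 4:boix {DET}; 5:boix {DET}; 6:kliaflaax {ADJ,PREP}; 7:stia {ADV,ADJ}.
One satisfying assignment: ADV PREP DET DET DET PREP ADV.
Checking: rule 1 satisfied; rule 2 satisfied; rule 3 satisfied; rule 4 satisfied; rule 5 satisfied.

YES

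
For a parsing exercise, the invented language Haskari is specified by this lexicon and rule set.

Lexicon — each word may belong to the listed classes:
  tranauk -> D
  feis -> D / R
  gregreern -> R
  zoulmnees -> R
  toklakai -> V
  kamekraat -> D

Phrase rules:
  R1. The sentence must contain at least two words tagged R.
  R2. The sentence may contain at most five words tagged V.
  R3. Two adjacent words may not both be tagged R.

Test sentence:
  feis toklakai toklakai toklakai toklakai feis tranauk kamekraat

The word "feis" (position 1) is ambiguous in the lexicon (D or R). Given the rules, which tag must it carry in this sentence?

Candidates per position — 1:feis {D,R}; 2:toklakai {V}; 3:toklakai {V}; 4:toklakai {V}; 5:toklakai {V}; 6:feis {D,R}; 7:tranauk {D}; 8:kamekraat {D}.
Word 1 cannot be D — rule 1 would then fail for every completion. It is R.
Word 6 cannot be D — rule 1 would then fail for every completion. It is R.
So the tagging must be: R V V V V R D D.
Rule-by-rule: rule 1 satisfied; rule 2 satisfied; rule 3 satisfied.

R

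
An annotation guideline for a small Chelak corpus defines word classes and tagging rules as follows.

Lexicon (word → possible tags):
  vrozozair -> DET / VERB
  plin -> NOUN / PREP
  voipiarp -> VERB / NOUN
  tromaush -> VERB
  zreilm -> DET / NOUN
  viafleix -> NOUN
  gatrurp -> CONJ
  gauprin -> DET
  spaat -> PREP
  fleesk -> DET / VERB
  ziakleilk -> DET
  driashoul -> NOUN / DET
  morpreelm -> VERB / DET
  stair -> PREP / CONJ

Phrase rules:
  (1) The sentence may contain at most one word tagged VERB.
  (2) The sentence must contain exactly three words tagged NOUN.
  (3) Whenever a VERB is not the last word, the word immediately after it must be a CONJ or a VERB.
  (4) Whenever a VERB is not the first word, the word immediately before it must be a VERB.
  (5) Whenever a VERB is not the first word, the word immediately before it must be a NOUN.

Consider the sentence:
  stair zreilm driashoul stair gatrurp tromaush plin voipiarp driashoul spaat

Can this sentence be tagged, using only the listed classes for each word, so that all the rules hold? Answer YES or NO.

Candidates per position — 1:stair {PREP,CONJ}; 2:zreilm {DET,NOUN}; 3:driashoul {NOUN,DET}; 4:stair {PREP,CONJ}; 5:gatrurp {CONJ}; 6:tromaush {VERB}; 7:plin {NOUN,PREP}; 8:voipiarp {VERB,NOUN}; 9:driashoul {NOUN,DET}; 10:spaat {PREP}.
Rule 3 cannot be satisfied by any choice of tags from the lexicon.
So there is no consistent tagging.

NO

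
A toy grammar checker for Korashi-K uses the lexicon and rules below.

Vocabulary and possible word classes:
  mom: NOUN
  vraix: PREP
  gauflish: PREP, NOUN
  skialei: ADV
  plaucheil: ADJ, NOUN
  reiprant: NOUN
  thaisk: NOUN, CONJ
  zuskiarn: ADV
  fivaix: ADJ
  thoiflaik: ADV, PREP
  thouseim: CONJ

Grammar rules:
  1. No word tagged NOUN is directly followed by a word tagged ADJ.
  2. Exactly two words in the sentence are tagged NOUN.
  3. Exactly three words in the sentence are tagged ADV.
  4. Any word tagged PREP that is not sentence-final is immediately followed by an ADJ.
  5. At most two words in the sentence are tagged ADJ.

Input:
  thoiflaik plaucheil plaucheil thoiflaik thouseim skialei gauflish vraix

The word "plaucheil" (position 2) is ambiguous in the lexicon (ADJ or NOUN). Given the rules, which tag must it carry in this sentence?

ADJ

Candidates per position — 1:thoiflaik {ADV,PREP}; 2:plaucheil {ADJ,NOUN}; 3:plaucheil {ADJ,NOUN}; 4:thoiflaik {ADV,PREP}; 5:thouseim {CONJ}; 6:skialei {ADV}; 7:gauflish {PREP,NOUN}; 8:vraix {PREP}.
If word 1 were PREP, no tagging could satisfy rule 3; so word 1 is ADV.
If word 4 were PREP, no tagging could satisfy rule 3; so word 4 is ADV.
If word 7 were PREP, no tagging could satisfy rule 4; so word 7 is NOUN.
Position 2: the remaining choice is settled jointly with positions 3 — only ADJ at position 2 is part of a tagging that satisfies every rule.
The only consistent sequence is: ADV ADJ NOUN ADV CONJ ADV NOUN PREP.
Check: rule 1 ok; rule 2 ok; rule 3 ok; rule 4 ok; rule 5 ok.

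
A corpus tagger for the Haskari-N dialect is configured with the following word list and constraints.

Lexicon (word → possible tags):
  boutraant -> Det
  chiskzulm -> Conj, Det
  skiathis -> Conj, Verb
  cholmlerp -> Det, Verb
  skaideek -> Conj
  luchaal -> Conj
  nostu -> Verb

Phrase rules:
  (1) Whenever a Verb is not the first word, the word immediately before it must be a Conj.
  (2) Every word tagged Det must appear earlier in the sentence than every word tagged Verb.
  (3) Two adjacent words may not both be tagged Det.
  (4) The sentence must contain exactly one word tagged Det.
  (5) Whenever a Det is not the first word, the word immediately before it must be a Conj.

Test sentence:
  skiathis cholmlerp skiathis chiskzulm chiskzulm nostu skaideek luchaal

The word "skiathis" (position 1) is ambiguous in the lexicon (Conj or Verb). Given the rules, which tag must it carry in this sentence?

Conj

Candidates per position — 1:skiathis {Conj,Verb}; 2:cholmlerp {Det,Verb}; 3:skiathis {Conj,Verb}; 4:chiskzulm {Conj,Det}; 5:chiskzulm {Conj,Det}; 6:nostu {Verb}; 7:skaideek {Conj}; 8:luchaal {Conj}.
Position 3: tagging it Verb would leave rule 1 unsatisfiable, so it must be Conj.
Position 5: tagging it Det would leave rule 1 unsatisfiable, so it must be Conj.
Position 1: the remaining choice is settled jointly with positions 2, 4 — only Conj at position 1 is part of a tagging that satisfies every rule.
So the tagging must be: Conj Det Conj Conj Conj Verb Conj Conj.
Checking: rule 1 satisfied; rule 2 satisfied; rule 3 satisfied; rule 4 satisfied; rule 5 satisfied.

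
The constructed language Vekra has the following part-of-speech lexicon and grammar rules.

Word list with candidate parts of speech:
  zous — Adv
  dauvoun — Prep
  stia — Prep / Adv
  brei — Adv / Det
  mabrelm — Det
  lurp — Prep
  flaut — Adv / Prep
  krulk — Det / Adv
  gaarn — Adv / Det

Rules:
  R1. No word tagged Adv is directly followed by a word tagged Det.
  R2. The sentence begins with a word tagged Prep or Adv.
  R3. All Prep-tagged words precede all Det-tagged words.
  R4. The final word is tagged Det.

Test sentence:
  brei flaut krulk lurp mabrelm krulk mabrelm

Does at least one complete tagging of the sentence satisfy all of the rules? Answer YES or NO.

Candidates per position — 1:brei {Adv,Det}; 2:flaut {Adv,Prep}; 3:krulk {Det,Adv}; 4:lurp {Prep}; 5:mabrelm {Det}; 6:krulk {Det,Adv}; 7:mabrelm {Det}.
One satisfying assignment: Adv Adv Adv Prep Det Det Det.
Check: rule 1 ✓; rule 2 ✓; rule 3 ✓; rule 4 ✓.

YES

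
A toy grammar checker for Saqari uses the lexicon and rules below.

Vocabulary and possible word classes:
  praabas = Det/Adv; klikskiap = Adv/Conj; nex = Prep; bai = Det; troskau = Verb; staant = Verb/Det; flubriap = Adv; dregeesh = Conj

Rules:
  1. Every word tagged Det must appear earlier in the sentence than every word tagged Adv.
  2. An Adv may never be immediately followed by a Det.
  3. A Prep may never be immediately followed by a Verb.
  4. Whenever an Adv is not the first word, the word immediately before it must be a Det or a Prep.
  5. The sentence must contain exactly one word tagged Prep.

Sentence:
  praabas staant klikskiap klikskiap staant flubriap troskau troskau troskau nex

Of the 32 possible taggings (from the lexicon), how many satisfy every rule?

2

Candidates per position — 1:praabas {Det,Adv}; 2:staant {Verb,Det}; 3:klikskiap {Adv,Conj}; 4:klikskiap {Adv,Conj}; 5:staant {Verb,Det}; 6:flubriap {Adv}; 7:troskau {Verb}; 8:troskau {Verb}; 9:troskau {Verb}; 10:nex {Prep}.
There are 32 candidate sequences in total.
The sequences that satisfy every rule: Det Verb Conj Conj Det Adv Verb Verb Verb Prep; Det Det Conj Conj Det Adv Verb Verb Verb Prep.
Count = 2.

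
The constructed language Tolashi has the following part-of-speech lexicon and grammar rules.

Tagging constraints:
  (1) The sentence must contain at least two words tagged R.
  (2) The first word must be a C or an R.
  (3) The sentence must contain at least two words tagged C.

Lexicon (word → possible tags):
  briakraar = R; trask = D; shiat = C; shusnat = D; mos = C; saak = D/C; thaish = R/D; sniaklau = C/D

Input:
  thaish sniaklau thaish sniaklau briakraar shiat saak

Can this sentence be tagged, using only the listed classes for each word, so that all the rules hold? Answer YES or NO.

Candidates per position — 1:thaish {R,D}; 2:sniaklau {C,D}; 3:thaish {R,D}; 4:sniaklau {C,D}; 5:briakraar {R}; 6:shiat {C}; 7:saak {D,C}.
One satisfying assignment: R C D D R C D.
Check: rule 1 satisfied; rule 2 satisfied; rule 3 satisfied.

YES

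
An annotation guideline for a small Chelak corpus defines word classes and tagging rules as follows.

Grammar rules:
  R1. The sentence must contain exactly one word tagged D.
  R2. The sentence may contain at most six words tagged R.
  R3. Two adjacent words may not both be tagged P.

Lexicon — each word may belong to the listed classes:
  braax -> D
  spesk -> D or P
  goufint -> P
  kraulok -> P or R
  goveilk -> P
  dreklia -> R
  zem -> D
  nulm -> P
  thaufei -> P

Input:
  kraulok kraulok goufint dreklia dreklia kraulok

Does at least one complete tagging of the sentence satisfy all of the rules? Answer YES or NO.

NO

Candidates per position — 1:kraulok {P,R}; 2:kraulok {P,R}; 3:goufint {P}; 4:dreklia {R}; 5:dreklia {R}; 6:kraulok {P,R}.
Rule 1 cannot be satisfied by any choice of tags from the lexicon.
So there is no consistent tagging.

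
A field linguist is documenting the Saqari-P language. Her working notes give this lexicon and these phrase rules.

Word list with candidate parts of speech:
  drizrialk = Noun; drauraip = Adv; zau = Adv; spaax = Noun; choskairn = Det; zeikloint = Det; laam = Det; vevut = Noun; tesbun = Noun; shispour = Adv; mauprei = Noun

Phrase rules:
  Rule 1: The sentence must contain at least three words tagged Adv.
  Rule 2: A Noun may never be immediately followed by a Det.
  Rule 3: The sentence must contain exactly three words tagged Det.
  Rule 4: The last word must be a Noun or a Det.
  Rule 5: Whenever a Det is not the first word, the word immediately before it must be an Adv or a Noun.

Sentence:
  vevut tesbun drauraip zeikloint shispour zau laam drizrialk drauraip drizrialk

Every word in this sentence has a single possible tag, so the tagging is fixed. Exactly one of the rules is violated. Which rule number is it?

3

Fixed tagging: Noun Noun Adv Det Adv Adv Det Noun Adv Noun.
Checking each rule: R1 holds, R2 holds, R3 violated, R4 holds, R5 holds.
Only rule 3 fails.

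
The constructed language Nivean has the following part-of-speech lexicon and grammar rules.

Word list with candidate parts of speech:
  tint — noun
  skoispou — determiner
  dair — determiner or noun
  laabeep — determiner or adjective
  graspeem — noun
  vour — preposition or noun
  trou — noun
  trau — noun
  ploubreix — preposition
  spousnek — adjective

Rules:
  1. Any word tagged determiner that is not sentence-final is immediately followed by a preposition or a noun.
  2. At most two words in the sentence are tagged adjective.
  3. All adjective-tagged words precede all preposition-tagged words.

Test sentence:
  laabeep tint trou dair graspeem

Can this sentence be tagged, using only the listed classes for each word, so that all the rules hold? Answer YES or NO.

Candidates per position — 1:laabeep {determiner,adjective}; 2:tint {noun}; 3:trou {noun}; 4:dair {determiner,noun}; 5:graspeem {noun}.
One satisfying assignment: determiner noun noun determiner noun.
Rule-by-rule: rule 1 ✓; rule 2 ✓; rule 3 ✓.

YES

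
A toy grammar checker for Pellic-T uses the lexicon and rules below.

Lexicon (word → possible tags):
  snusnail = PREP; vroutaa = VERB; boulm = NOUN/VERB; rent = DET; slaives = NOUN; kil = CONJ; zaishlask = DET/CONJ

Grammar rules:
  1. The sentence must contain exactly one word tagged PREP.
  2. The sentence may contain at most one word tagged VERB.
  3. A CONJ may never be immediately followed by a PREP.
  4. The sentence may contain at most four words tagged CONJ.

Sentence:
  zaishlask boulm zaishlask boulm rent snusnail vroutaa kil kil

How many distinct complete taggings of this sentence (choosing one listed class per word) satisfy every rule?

Candidates per position — 1:zaishlask {DET,CONJ}; 2:boulm {NOUN,VERB}; 3:zaishlask {DET,CONJ}; 4:boulm {NOUN,VERB}; 5:rent {DET}; 6:snusnail {PREP}; 7:vroutaa {VERB}; 8:kil {CONJ}; 9:kil {CONJ}.
There are 16 candidate sequences in total.
The sequences that satisfy every rule: DET NOUN DET NOUN DET PREP VERB CONJ CONJ; DET NOUN CONJ NOUN DET PREP VERB CONJ CONJ; CONJ NOUN DET NOUN DET PREP VERB CONJ CONJ; CONJ NOUN CONJ NOUN DET PREP VERB CONJ CONJ.
Count = 4.

4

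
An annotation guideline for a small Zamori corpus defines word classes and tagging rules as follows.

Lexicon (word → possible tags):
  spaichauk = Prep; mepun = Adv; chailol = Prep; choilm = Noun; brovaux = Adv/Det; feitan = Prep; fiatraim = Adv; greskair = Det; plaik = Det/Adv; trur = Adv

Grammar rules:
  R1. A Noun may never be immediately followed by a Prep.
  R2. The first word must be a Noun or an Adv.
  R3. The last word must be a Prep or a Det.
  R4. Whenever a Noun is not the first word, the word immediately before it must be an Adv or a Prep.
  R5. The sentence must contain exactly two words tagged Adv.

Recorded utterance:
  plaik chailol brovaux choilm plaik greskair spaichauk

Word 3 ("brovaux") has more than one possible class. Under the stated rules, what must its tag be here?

Adv

Candidates per position — 1:plaik {Det,Adv}; 2:chailol {Prep}; 3:brovaux {Adv,Det}; 4:choilm {Noun}; 5:plaik {Det,Adv}; 6:greskair {Det}; 7:spaichauk {Prep}.
At position 1, choosing Det makes rule 2 impossible to satisfy; hence Adv.
At position 3, choosing Det makes rule 4 impossible to satisfy; hence Adv.
At position 5, choosing Adv makes rule 5 impossible to satisfy; hence Det.
That leaves exactly one tagging: Adv Prep Adv Noun Det Det Prep.
Verifying each rule — rule 1 holds; rule 2 holds; rule 3 holds; rule 4 holds; rule 5 holds.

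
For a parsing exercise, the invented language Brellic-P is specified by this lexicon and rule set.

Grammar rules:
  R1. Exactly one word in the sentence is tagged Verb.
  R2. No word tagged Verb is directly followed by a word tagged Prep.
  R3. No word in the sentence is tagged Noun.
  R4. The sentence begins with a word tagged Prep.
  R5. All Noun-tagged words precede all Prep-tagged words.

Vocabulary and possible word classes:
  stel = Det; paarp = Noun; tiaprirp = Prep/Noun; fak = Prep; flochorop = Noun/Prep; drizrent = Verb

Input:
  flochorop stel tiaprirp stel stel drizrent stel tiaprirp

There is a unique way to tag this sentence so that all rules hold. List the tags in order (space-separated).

Candidates per position — 1:flochorop {Noun,Prep}; 2:stel {Det}; 3:tiaprirp {Prep,Noun}; 4:stel {Det}; 5:stel {Det}; 6:drizrent {Verb}; 7:stel {Det}; 8:tiaprirp {Prep,Noun}.
Position 1: Noun is ruled out by rule 3; that leaves Prep.
Position 3: Noun is ruled out by rule 3; that leaves Prep.
Position 8: Noun is ruled out by rule 3; that leaves Prep.
The only consistent sequence is: Prep Det Prep Det Det Verb Det Prep.
Check: rule 1 ok; rule 2 ok; rule 3 ok; rule 4 ok; rule 5 ok.

Prep Det Prep Det Det Verb Det Prep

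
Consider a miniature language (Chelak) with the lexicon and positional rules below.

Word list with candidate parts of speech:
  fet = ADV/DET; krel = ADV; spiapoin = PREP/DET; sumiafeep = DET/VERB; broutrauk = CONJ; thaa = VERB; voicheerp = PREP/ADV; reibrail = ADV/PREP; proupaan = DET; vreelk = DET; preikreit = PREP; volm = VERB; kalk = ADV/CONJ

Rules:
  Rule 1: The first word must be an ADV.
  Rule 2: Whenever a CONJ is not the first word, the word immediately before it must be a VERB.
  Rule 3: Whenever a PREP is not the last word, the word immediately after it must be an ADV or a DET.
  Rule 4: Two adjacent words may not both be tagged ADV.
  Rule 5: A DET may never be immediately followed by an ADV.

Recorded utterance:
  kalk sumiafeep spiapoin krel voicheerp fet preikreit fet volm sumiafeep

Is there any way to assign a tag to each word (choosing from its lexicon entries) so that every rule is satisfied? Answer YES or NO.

YES

Candidates per position — 1:kalk {ADV,CONJ}; 2:sumiafeep {DET,VERB}; 3:spiapoin {PREP,DET}; 4:krel {ADV}; 5:voicheerp {PREP,ADV}; 6:fet {ADV,DET}; 7:preikreit {PREP}; 8:fet {ADV,DET}; 9:volm {VERB}; 10:sumiafeep {DET,VERB}.
One satisfying assignment: ADV VERB PREP ADV PREP ADV PREP DET VERB VERB.
Rule-by-rule: rule 1 ok; rule 2 ok; rule 3 ok; rule 4 ok; rule 5 ok.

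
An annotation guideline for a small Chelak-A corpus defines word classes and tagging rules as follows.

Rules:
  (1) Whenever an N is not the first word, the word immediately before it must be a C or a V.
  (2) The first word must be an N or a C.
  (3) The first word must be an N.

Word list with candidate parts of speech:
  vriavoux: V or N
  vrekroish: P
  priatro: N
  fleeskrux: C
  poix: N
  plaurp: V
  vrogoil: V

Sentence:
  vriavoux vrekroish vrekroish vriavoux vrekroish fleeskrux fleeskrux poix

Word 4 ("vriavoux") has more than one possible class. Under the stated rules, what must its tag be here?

V

Candidates per position — 1:vriavoux {V,N}; 2:vrekroish {P}; 3:vrekroish {P}; 4:vriavoux {V,N}; 5:vrekroish {P}; 6:fleeskrux {C}; 7:fleeskrux {C}; 8:poix {N}.
At position 1, choosing V makes rule 2 impossible to satisfy; hence N.
At position 4, choosing N makes rule 1 impossible to satisfy; hence V.
The unique satisfying tagging is: N P P V P C C N.
Verifying each rule — rule 1 holds; rule 2 holds; rule 3 holds.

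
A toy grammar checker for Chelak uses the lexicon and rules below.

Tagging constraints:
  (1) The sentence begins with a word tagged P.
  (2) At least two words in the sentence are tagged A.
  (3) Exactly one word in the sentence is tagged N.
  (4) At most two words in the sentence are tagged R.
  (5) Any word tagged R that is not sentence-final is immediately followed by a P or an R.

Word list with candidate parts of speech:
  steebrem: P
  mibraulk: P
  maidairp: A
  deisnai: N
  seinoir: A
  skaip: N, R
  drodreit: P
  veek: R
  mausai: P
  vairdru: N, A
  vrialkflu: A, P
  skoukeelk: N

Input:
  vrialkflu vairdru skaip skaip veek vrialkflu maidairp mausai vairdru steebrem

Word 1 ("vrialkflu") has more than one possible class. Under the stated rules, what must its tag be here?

Candidates per position — 1:vrialkflu {A,P}; 2:vairdru {N,A}; 3:skaip {N,R}; 4:skaip {N,R}; 5:veek {R}; 6:vrialkflu {A,P}; 7:maidairp {A}; 8:mausai {P}; 9:vairdru {N,A}; 10:steebrem {P}.
Position 1: tagging it A would leave rule 1 unsatisfiable, so it must be P.
Position 6: tagging it A would leave rule 5 unsatisfiable, so it must be P.
The remaining ambiguous positions (2, 3, 4, 9) are resolved jointly — only one combination satisfies every rule.
The only consistent sequence is: P A N R R P A P A P.
Check: rule 1 ✓; rule 2 ✓; rule 3 ✓; rule 4 ✓; rule 5 ✓.

P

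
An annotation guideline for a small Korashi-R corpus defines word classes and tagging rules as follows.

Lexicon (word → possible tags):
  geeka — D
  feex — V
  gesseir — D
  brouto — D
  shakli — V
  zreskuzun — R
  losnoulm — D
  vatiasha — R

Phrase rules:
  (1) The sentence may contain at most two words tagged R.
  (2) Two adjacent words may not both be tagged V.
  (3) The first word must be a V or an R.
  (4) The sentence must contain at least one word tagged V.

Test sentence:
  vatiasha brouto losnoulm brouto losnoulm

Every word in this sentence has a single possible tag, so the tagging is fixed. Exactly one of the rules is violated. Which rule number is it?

Fixed tagging: R D D D D.
Checking each rule: R1 ok, R2 ok, R3 ok, R4 fails.
Only rule 4 fails.

4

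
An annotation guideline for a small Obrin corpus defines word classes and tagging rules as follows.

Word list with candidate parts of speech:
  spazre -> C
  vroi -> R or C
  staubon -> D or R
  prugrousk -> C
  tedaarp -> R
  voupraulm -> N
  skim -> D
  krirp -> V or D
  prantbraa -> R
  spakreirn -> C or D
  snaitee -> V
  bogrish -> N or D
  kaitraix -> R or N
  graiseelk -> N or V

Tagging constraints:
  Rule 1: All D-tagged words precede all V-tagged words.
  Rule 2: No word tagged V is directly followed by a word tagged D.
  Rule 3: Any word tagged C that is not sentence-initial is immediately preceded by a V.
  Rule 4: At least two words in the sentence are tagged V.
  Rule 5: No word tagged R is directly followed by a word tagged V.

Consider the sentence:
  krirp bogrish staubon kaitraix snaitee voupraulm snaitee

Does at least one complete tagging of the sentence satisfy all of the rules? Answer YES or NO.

YES

Candidates per position — 1:krirp {V,D}; 2:bogrish {N,D}; 3:staubon {D,R}; 4:kaitraix {R,N}; 5:snaitee {V}; 6:voupraulm {N}; 7:snaitee {V}.
One satisfying assignment: D D D N V N V.
Rule-by-rule: rule 1 ✓; rule 2 ✓; rule 3 ✓; rule 4 ✓; rule 5 ✓.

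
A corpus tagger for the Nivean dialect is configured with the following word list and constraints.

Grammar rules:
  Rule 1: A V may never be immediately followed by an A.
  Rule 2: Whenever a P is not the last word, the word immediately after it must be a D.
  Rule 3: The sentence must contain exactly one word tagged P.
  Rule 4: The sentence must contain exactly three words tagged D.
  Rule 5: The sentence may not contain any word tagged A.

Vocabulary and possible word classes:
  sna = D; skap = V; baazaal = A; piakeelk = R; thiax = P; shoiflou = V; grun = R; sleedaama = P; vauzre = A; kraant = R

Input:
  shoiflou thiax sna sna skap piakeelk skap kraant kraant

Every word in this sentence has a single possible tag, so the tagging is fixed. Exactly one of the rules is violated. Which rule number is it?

Fixed tagging: V P D D V R V R R.
Checking each rule: R1 ✓, R2 ✓, R3 ✓, R4 ✗, R5 ✓.
Only rule 4 fails.

4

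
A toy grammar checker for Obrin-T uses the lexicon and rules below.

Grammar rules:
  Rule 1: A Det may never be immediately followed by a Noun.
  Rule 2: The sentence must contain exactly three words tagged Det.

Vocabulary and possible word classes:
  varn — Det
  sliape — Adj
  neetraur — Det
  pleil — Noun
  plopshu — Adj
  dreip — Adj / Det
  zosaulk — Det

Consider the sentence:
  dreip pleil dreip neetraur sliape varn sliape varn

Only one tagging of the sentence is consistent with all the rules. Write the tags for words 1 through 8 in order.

Adj Noun Adj Det Adj Det Adj Det

Candidates per position — 1:dreip {Adj,Det}; 2:pleil {Noun}; 3:dreip {Adj,Det}; 4:neetraur {Det}; 5:sliape {Adj}; 6:varn {Det}; 7:sliape {Adj}; 8:varn {Det}.
At position 1, choosing Det makes rule 1 impossible to satisfy; hence Adj.
At position 3, choosing Det makes rule 2 impossible to satisfy; hence Adj.
The only consistent sequence is: Adj Noun Adj Det Adj Det Adj Det.
Rule-by-rule: rule 1 holds; rule 2 holds.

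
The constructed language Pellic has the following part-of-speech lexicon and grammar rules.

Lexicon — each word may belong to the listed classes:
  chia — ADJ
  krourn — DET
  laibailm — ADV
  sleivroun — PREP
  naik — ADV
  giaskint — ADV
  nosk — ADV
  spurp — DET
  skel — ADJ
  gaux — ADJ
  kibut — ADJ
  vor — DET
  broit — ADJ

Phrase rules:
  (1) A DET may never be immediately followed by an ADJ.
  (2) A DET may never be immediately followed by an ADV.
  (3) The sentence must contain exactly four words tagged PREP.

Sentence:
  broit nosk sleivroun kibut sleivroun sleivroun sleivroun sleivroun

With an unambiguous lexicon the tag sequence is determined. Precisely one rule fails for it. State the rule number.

Fixed tagging: ADJ ADV PREP ADJ PREP PREP PREP PREP.
Applying the rules: R1 ✓, R2 ✓, R3 ✗.
Only rule 3 fails.

3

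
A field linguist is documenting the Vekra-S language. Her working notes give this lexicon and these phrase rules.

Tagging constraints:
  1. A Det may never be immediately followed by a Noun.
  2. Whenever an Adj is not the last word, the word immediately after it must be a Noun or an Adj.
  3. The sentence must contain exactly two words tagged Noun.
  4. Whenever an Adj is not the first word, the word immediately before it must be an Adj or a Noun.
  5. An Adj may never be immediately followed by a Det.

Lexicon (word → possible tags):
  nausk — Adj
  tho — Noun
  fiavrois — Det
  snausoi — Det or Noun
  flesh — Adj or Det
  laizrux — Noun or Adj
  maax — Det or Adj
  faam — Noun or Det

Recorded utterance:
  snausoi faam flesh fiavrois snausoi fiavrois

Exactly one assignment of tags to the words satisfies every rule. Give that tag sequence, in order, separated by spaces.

Candidates per position — 1:snausoi {Det,Noun}; 2:faam {Noun,Det}; 3:flesh {Adj,Det}; 4:fiavrois {Det}; 5:snausoi {Det,Noun}; 6:fiavrois {Det}.
Word 3 cannot be Adj — rule 2 would then fail for every completion. It is Det.
Word 5 cannot be Noun — rule 1 would then fail for every completion. It is Det.
Word 1 cannot be Det — rule 3 would then fail for every completion. It is Noun.
Word 2 cannot be Det — rule 3 would then fail for every completion. It is Noun.
That leaves exactly one tagging: Noun Noun Det Det Det Det.
Verifying each rule — rule 1 holds; rule 2 holds; rule 3 holds; rule 4 holds; rule 5 holds.

Noun Noun Det Det Det Det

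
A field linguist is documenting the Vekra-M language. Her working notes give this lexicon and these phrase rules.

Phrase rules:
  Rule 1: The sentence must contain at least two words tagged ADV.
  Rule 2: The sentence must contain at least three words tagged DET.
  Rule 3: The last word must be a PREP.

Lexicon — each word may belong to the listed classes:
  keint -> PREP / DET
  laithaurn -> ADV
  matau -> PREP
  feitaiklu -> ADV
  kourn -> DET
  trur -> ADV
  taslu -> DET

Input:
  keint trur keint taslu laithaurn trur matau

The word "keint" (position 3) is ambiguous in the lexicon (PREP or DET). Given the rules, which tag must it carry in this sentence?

Candidates per position — 1:keint {PREP,DET}; 2:trur {ADV}; 3:keint {PREP,DET}; 4:taslu {DET}; 5:laithaurn {ADV}; 6:trur {ADV}; 7:matau {PREP}.
Position 1: PREP is ruled out by rule 2; that leaves DET.
Position 3: PREP is ruled out by rule 2; that leaves DET.
So the tagging must be: DET ADV DET DET ADV ADV PREP.
Checking: rule 1 satisfied; rule 2 satisfied; rule 3 satisfied.

DET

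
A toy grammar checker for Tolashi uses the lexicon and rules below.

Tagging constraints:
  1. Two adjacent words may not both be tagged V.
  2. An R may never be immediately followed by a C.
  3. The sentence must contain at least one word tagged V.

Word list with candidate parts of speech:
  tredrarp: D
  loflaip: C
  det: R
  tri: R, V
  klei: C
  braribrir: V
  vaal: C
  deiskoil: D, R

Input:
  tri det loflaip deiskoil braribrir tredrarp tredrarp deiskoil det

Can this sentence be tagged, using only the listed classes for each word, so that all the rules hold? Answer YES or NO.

Candidates per position — 1:tri {R,V}; 2:det {R}; 3:loflaip {C}; 4:deiskoil {D,R}; 5:braribrir {V}; 6:tredrarp {D}; 7:tredrarp {D}; 8:deiskoil {D,R}; 9:det {R}.
Rule 2 cannot be satisfied by any choice of tags from the lexicon.
So there is no consistent tagging.

NO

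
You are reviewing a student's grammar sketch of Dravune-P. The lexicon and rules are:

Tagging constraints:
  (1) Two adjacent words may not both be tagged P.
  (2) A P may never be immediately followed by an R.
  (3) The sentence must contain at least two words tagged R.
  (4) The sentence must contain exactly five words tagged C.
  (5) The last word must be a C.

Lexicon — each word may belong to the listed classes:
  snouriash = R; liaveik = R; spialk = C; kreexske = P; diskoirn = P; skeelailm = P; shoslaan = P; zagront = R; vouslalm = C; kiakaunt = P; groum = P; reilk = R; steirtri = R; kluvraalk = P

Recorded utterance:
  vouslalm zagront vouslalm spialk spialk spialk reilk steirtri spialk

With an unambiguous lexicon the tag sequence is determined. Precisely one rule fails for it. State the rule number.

4

Fixed tagging: C R C C C C R R C.
Rule check: R1 ✓, R2 ✓, R3 ✓, R4 ✗, R5 ✓.
Only rule 4 fails.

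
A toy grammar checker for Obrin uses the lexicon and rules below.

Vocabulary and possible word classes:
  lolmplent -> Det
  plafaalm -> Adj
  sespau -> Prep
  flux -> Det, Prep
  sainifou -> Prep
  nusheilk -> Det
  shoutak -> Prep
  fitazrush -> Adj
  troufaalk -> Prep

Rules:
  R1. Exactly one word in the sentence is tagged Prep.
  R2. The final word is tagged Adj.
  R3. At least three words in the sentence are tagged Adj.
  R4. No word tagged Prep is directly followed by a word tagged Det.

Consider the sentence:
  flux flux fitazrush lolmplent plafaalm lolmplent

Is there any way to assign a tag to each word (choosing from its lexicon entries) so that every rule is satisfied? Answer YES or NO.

Candidates per position — 1:flux {Det,Prep}; 2:flux {Det,Prep}; 3:fitazrush {Adj}; 4:lolmplent {Det}; 5:plafaalm {Adj}; 6:lolmplent {Det}.
Rule 2 cannot be satisfied by any choice of tags from the lexicon.
So there is no consistent tagging.

NO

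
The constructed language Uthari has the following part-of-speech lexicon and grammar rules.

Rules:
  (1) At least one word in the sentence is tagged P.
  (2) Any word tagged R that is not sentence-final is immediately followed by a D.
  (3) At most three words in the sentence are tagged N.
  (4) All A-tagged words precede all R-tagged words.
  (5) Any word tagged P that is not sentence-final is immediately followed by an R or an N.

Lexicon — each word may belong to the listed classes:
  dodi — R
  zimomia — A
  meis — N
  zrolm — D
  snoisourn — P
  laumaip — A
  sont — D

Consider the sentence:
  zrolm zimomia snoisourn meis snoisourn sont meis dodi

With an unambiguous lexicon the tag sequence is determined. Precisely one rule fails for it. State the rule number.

5

Fixed tagging: D A P N P D N R.
Checking each rule: R1 holds, R2 holds, R3 holds, R4 holds, R5 violated.
Only rule 5 fails.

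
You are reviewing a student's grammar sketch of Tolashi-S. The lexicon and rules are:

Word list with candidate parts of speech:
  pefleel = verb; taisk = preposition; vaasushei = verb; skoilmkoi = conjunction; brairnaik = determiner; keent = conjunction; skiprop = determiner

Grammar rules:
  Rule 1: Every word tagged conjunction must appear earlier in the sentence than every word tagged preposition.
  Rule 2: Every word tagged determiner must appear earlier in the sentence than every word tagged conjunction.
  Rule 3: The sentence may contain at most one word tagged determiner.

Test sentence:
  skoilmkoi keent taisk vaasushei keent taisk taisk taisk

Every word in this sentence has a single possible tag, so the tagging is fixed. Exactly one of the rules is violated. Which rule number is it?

1

Fixed tagging: conjunction conjunction preposition verb conjunction preposition preposition preposition.
Rule check: R1 violated, R2 holds, R3 holds.
Only rule 1 fails.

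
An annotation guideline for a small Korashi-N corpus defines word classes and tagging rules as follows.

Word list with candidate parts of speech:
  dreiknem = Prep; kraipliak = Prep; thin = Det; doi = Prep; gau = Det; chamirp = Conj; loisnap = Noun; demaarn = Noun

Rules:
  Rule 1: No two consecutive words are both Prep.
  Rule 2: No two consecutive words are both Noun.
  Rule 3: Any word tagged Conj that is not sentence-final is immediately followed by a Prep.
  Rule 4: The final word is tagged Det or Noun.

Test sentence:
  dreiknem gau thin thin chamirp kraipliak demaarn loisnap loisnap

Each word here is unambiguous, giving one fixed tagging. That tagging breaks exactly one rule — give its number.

2

Fixed tagging: Prep Det Det Det Conj Prep Noun Noun Noun.
Applying the rules: R1 holds, R2 violated, R3 holds, R4 holds.
Only rule 2 fails.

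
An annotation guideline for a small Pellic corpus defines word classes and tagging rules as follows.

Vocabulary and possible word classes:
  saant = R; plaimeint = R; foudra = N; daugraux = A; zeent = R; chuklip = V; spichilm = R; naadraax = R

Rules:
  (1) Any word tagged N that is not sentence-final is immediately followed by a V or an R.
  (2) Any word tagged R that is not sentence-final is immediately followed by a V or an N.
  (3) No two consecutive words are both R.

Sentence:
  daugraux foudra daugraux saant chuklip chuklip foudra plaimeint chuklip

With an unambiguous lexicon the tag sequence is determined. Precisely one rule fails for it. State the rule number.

1

Fixed tagging: A N A R V V N R V.
Checking each rule: R1 violated, R2 holds, R3 holds.
Only rule 1 fails.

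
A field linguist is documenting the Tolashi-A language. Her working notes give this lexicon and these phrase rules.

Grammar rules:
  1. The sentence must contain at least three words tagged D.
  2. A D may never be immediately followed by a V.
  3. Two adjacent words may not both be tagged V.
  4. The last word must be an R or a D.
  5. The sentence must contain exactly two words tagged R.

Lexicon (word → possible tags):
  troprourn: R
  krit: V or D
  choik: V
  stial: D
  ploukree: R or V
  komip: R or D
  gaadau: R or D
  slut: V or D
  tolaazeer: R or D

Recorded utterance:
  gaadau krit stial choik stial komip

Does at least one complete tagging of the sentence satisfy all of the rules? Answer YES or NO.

NO

Candidates per position — 1:gaadau {R,D}; 2:krit {V,D}; 3:stial {D}; 4:choik {V}; 5:stial {D}; 6:komip {R,D}.
Rule 2 cannot be satisfied by any choice of tags from the lexicon.
So there is no consistent tagging.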